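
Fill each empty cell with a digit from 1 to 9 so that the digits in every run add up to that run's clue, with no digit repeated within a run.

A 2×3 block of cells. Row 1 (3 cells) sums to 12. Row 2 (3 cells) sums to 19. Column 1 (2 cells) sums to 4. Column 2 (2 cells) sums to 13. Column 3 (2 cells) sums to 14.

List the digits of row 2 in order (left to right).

3 7 9

4 in 2 cells must be {1,3}.
The 19 across and the 4 down share only 3, so (2,1) = 3.
Given what's placed, (2,3) must be 9 to fit the 19 across and 14 down.
(1,1) = 4 − 3 = 1 completes the 4 down.
(1,3) = 14 − 9 = 5 completes the 14 down.
(2,2) = 19 − 12 = 7 completes the 19 across.
(1,2) = 12 − 6 = 6 completes the 12 across.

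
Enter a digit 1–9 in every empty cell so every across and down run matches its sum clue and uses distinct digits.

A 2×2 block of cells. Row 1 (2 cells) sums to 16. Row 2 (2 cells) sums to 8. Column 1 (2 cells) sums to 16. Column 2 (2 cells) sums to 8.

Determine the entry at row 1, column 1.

9

16 in 2 cells must be {7,9}.
The 16 across and the 8 down share only 7, so (1,2) = 7.
The 8 across and the 16 down share only 7, so (2,1) = 7.
(2,2) = 8 − 7 = 1 completes the 8 across.
(1,1) = 16 − 7 = 9 completes the 16 across.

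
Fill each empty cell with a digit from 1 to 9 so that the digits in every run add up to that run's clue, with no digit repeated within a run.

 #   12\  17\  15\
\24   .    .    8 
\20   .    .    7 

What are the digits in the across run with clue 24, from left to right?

7 9 8

24 in 3 cells must be {7,8,9}; 17 in 2 cells must be {8,9}.
R1C2 = 9: the only remaining digit allowed by both the 24 across and the 17 down.
R2C2 = 17 − 9 = 8 completes the 17 down.
R1C1 = 24 − 17 = 7 completes the 24 across.
R2C1 = 20 − 15 = 5 completes the 20 across.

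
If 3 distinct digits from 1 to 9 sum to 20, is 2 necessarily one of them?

No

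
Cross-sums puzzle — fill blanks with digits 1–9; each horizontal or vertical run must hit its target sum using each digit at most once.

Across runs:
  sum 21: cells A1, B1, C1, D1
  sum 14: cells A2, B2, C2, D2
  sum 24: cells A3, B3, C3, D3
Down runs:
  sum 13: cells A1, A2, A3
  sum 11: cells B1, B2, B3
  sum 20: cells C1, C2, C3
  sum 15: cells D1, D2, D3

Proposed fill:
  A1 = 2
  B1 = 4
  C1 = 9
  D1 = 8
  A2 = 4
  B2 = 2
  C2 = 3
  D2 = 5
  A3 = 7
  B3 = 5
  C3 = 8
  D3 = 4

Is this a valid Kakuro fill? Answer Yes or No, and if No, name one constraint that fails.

No — the across run A1–D1 sums to 23, not 21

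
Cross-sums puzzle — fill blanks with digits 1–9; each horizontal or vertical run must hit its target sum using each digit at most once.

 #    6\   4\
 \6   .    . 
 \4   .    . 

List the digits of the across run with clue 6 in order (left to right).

5 1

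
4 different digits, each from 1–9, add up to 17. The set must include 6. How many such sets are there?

4 distinct digits from 1–9 sum between 10 and 30.
Keeping only sets containing 6.
Enumerating: {1,2,6,8}, {1,3,6,7}, {2,4,5,6}.

3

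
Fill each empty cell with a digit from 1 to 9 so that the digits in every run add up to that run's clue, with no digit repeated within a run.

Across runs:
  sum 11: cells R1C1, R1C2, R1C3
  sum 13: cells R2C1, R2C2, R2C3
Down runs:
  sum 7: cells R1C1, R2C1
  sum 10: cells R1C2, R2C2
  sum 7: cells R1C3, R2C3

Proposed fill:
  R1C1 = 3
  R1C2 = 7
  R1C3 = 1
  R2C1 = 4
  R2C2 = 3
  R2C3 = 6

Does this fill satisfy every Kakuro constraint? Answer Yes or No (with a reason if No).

Across: 3+7+1=11; 4+3+6=13. Down: 3+4=7; 7+3=10; 1+6=7. No digit repeats within any run.

Yes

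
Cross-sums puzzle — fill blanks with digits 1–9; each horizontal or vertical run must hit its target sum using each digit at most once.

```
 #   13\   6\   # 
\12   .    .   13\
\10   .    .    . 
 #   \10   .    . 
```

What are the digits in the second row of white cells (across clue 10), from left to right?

4 1 5

6 in 3 cells must be {1,2,3}.
The 12 across and the 6 down share only 3, so R1C2 = 3.
R1C1 = 12 − 3 = 9 completes the 12 across.
R2C1 = 13 − 9 = 4 completes the 13 down.
R2C2 = 1: the only remaining digit allowed by both the 10 across and the 6 down.
R2C3 = 10 − 5 = 5 completes the 10 across.
R3C2 = 6 − 4 = 2 completes the 6 down.
R3C3 = 10 − 2 = 8 completes the 10 across.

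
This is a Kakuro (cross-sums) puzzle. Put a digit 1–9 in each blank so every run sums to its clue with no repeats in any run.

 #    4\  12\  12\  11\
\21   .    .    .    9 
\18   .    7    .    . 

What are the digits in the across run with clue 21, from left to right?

3 5 4 9

4 in 2 cells must be {1,3}.
R1C2 = 12 − 7 = 5 completes the 12 down.
R2C4 = 11 − 9 = 2 completes the 11 down.
Nothing is forced directly, so branch on R1C1, whose candidates are 1 or 3. If R1C1 = 1: then R1C3 would have to be in {6} for the 21 across but in {3,4,5,7,8,9} for the 12 down — contradiction. So R1C1 = 3.
R1C3 = 21 − 17 = 4 completes the 21 across.
R2C1 = 4 − 3 = 1 completes the 4 down.
R2C3 = 18 − 10 = 8 completes the 18 across.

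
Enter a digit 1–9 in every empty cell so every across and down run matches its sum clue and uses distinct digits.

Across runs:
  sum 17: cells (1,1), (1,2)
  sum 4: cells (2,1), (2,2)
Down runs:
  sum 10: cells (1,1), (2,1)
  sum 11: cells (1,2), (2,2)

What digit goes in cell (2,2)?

3

17 in 2 cells must be {8,9}; 4 in 2 cells must be {1,3}.
The 4 across and the 11 down share only 3, so (2,2) = 3.
(1,2) = 11 − 3 = 8 completes the 11 down.
(2,1) = 4 − 3 = 1 completes the 4 across.
(1,1) = 17 − 8 = 9 completes the 17 across.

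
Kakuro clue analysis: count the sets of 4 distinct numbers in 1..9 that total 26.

4 distinct digits from 1–9 sum between 10 and 30.
Enumerating: {2,7,8,9}, {3,6,8,9}, {4,5,8,9}, {4,6,7,9}, {5,6,7,8}.

5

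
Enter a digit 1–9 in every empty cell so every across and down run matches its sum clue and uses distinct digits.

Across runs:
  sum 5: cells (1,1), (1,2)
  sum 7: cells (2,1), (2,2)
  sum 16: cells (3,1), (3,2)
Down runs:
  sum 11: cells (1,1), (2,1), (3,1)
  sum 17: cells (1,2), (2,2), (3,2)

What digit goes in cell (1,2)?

2

16 in 2 cells must be {7,9}.
The 16 across and the 11 down share only 7, so (3,1) = 7.
(3,2) = 16 − 7 = 9 completes the 16 across.
Nothing is forced directly, so branch on (1,1), whose candidates are 1 or 3. If (1,1) = 1: then (1,2) would have to be in {4} for the 5 across but in {1,2,3,5,6,7} for the 17 down — contradiction. So (1,1) = 3.
(1,2) = 5 − 3 = 2 completes the 5 across.
(2,1) = 11 − 10 = 1 completes the 11 down.
(2,2) = 7 − 1 = 6 completes the 7 across.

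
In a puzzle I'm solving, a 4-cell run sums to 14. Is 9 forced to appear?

Counterexample: {1,2,3,8} sums to 14 without using 9.

No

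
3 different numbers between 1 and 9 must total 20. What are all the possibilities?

{3,8,9}; {4,7,9}; {5,6,9}; {5,7,8}

3 distinct digits from 1–9 sum between 6 and 24.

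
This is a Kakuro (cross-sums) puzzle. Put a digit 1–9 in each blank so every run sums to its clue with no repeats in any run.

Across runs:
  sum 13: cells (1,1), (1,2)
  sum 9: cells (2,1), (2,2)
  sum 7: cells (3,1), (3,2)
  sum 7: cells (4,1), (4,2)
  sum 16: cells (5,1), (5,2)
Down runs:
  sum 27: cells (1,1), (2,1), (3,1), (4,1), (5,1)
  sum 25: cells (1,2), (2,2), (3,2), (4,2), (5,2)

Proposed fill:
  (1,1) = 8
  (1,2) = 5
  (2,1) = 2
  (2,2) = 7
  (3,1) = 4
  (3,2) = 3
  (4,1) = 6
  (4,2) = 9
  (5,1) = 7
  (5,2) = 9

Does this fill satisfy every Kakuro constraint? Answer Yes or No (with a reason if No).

No — the down run (1,2)–(5,2) sums to 33, not 25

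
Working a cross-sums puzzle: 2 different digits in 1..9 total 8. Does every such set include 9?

Counterexample: {1,7} sums to 8 without using 9.

No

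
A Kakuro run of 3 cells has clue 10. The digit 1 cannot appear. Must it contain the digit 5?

The only way to make 10 from 3 distinct digits under that restriction is {2,3,5}, which contains 5.

Yes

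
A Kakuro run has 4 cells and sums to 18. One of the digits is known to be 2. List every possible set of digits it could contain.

4 distinct digits from 1–9 sum between 10 and 30.
Keeping only sets containing 2.

{1,2,6,9}; {1,2,7,8}; {2,3,4,9}; {2,3,5,8}; {2,3,6,7}; {2,4,5,7}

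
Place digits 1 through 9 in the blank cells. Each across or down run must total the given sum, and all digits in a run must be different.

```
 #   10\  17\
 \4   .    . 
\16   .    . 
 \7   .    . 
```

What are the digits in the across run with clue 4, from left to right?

4 in 2 cells must be {1,3}; 16 in 2 cells must be {7,9}.
The 16 across and the 10 down share only 7, so R2C1 = 7.
R2C2 = 16 − 7 = 9 completes the 16 across.
Given what's placed, R1C1 must be 1 to fit the 4 across and 10 down.
R1C2 = 4 − 1 = 3 completes the 4 across.
R3C1 = 10 − 8 = 2 completes the 10 down.
R3C2 = 7 − 2 = 5 completes the 7 across.

1, 3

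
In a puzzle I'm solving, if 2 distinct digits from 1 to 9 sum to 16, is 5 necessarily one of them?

No

The only way to make 16 from 2 distinct digits is {7,9}, which does not contain 5.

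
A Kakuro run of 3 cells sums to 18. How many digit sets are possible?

7

3 distinct digits from 1–9 sum between 6 and 24.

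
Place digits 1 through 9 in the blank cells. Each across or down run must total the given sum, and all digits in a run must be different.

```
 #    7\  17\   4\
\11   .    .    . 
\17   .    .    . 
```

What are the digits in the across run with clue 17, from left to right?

5, 9, 3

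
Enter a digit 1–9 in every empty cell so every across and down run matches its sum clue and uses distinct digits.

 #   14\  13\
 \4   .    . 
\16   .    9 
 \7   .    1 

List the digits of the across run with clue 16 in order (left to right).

7 9

4 in 2 cells must be {1,3}; 16 in 2 cells must be {7,9}.
R1C2 = 13 − 10 = 3 completes the 13 down.
R2C1 = 16 − 9 = 7 completes the 16 across.
R3C1 = 7 − 1 = 6 completes the 7 across.
R1C1 = 4 − 3 = 1 completes the 4 across.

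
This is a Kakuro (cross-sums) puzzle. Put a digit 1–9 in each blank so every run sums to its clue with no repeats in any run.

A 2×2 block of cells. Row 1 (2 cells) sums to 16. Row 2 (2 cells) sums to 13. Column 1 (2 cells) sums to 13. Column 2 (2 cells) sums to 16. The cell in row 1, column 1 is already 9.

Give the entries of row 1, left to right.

9, 7

16 in 2 cells must be {7,9}.
(1,2) = 16 − 9 = 7 completes the 16 across.
(2,1) = 13 − 9 = 4 completes the 13 down.
(2,2) = 13 − 4 = 9 completes the 13 across.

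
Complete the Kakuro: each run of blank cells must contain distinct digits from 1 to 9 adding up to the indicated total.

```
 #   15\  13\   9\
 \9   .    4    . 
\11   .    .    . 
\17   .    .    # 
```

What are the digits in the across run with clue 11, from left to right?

4, 1, 6

17 in 2 cells must be {8,9}.
Given what's placed, R3C2 must be 8 to fit the 17 across and 13 down.
R2C2 = 13 − 12 = 1 completes the 13 down.
R3C1 = 17 − 8 = 9 completes the 17 across.
R1C1 = 2: the only remaining digit allowed by both the 9 across and the 15 down.
R1C3 = 9 − 6 = 3 completes the 9 across.
R2C1 = 15 − 11 = 4 completes the 15 down.
R2C3 = 11 − 5 = 6 completes the 11 across.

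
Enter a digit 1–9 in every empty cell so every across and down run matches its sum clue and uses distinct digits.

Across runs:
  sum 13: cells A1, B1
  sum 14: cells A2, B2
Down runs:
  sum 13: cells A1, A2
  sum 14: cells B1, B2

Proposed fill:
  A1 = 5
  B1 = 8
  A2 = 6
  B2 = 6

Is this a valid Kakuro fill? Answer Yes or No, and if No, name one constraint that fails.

No — the down run A1–A2 sums to 11, not 13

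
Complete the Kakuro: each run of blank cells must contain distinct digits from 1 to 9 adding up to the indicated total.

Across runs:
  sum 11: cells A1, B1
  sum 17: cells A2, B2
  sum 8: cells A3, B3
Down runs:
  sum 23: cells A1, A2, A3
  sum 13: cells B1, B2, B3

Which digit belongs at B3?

2

17 in 2 cells must be {8,9}; 23 in 3 cells must be {6,8,9}.
The 8 across and the 23 down share only 6, so A3 = 6.
B3 = 8 − 6 = 2 completes the 8 across.
Given what's placed, B2 must be 8 to fit the 17 across and 13 down.
B1 = 13 − 10 = 3 completes the 13 down.
A2 = 17 − 8 = 9 completes the 17 across.
A1 = 11 − 3 = 8 completes the 11 across.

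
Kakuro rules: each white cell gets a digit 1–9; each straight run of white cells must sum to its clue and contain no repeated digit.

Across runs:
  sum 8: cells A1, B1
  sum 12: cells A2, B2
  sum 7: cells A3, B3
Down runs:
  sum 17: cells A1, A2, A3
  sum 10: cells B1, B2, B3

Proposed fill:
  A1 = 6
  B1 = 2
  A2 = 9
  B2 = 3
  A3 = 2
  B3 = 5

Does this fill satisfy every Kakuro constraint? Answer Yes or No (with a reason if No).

Across: 6+2=8; 9+3=12; 2+5=7. Down: 6+9+2=17; 2+3+5=10. No digit repeats within any run.

Yes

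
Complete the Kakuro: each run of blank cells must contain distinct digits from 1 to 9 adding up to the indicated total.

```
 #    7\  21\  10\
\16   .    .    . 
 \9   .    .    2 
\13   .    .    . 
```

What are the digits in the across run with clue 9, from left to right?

7 in 3 cells must be {1,2,4}.
No cell is forced outright now. R2C1 can only be 1 or 4 (the digits allowed by both its 9 across and its 7 down). If R2C1 = 4: then R2C2 would have to be in {3} for the 9 across but in {4,5,6,7,8,9} for the 21 down — contradiction. So R2C1 = 1.
R2C2 = 9 − 3 = 6 completes the 9 across.

1 6 2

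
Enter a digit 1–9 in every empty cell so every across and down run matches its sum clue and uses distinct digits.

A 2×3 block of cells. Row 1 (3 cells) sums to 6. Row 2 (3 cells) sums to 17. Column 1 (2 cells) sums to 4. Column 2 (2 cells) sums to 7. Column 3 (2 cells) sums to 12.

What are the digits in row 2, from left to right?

3 5 9

6 in 3 cells must be {1,2,3}; 4 in 2 cells must be {1,3}.
The 6 across and the 12 down share only 3, so (1,3) = 3.
(2,3) = 12 − 3 = 9 completes the 12 down.
Given what's placed, (1,1) must be 1 to fit the 6 across and 4 down.
(1,2) = 6 − 4 = 2 completes the 6 across.
(2,1) = 4 − 1 = 3 completes the 4 down.
(2,2) = 17 − 12 = 5 completes the 17 across.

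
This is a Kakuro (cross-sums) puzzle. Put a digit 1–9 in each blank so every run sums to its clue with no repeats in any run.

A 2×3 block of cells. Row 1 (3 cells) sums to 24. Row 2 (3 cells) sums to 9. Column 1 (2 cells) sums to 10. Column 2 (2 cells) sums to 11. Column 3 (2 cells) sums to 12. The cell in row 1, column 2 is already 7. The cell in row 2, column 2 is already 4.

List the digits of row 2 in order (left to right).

2 4 3

24 in 3 cells must be {7,8,9}.
Given what's placed, (2,3) must be 3 to fit the 9 across and 12 down.
(1,3) = 12 − 3 = 9 completes the 12 down.
(2,1) = 9 − 7 = 2 completes the 9 across.
(1,1) = 24 − 16 = 8 completes the 24 across.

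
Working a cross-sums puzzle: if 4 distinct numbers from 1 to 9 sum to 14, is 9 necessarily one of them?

Counterexample: {1,2,3,8} sums to 14 without using 9.

No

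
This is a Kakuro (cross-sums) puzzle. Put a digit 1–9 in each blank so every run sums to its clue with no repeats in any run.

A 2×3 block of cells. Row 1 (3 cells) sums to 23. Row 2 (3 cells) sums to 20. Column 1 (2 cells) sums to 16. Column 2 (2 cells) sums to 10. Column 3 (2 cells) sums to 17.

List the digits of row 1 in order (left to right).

23 in 3 cells must be {6,8,9}; 16 in 2 cells must be {7,9}; 17 in 2 cells must be {8,9}.
The 23 across and the 16 down share only 9, so (1,1) = 9.
Given what's placed, (1,3) must be 8 to fit the 23 across and 17 down.
(2,1) = 16 − 9 = 7 completes the 16 down.
(2,3) = 17 − 8 = 9 completes the 17 down.
(1,2) = 23 − 17 = 6 completes the 23 across.
(2,2) = 20 − 16 = 4 completes the 20 across.

9 6 8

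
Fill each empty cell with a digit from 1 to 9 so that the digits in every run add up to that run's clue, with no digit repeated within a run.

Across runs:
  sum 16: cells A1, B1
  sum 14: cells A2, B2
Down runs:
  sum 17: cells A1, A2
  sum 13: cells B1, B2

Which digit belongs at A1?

16 in 2 cells must be {7,9}; 17 in 2 cells must be {8,9}.
The 16 across and the 17 down share only 9, so A1 = 9.
B1 = 16 − 9 = 7 completes the 16 across.
A2 = 17 − 9 = 8 completes the 17 down.
B2 = 14 − 8 = 6 completes the 14 across.

9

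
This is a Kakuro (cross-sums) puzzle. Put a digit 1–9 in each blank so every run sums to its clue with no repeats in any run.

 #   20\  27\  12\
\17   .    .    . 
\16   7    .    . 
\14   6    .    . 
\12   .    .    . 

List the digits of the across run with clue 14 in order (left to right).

6 7 1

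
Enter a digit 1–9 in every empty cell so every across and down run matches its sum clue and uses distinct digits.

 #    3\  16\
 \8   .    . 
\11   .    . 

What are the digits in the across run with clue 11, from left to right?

2, 9

3 in 2 cells must be {1,2}; 16 in 2 cells must be {7,9}.
The 8 across and the 16 down share only 7, so R1C2 = 7.
The 11 across and the 3 down share only 2, so R2C1 = 2.
R2C2 = 11 − 2 = 9 completes the 11 across.
R1C1 = 8 − 7 = 1 completes the 8 across.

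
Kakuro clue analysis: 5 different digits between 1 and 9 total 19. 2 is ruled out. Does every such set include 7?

No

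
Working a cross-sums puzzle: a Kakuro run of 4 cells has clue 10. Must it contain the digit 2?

The only way to make 10 from 4 distinct digits is {1,2,3,4}, which contains 2.

Yes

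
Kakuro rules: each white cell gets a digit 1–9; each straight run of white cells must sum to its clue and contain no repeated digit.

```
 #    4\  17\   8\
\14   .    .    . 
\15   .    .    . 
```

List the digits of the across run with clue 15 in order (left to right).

1 8 6

4 in 2 cells must be {1,3}; 17 in 2 cells must be {8,9}.
Nothing is forced directly, so branch on R1C1, whose candidates are 1 or 3. If R1C1 = 1: that forces R2C1 = 3, R2C2 = 8, after which R2C3 would have to be in {4} for the 15 across but in {1,2,3,5,6,7} for the 8 down — contradiction. So R1C1 = 3.
Given what's placed, R1C2 must be 9 to fit the 14 across and 17 down.
R1C3 = 14 − 12 = 2 completes the 14 across.
R2C1 = 4 − 3 = 1 completes the 4 down.
R2C2 = 17 − 9 = 8 completes the 17 down.
R2C3 = 15 − 9 = 6 completes the 15 across.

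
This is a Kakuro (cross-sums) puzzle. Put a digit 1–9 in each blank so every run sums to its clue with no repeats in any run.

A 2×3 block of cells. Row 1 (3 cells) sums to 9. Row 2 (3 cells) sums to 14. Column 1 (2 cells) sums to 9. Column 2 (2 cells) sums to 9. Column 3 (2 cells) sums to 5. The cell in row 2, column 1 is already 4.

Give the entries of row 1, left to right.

(1,1) = 9 − 4 = 5 completes the 9 down.
Nothing is forced directly, so branch on (1,2), whose candidates are 1 or 3. If (1,2) = 3: that forces (1,3) = 1, after which (2,2) would have to be in {1,2,3,7,8,9} for the 14 across but in {6} for the 9 down — contradiction. So (1,2) = 1.
(1,3) = 9 − 6 = 3 completes the 9 across.
(2,2) = 9 − 1 = 8 completes the 9 down.
(2,3) = 14 − 12 = 2 completes the 14 across.

5, 1, 3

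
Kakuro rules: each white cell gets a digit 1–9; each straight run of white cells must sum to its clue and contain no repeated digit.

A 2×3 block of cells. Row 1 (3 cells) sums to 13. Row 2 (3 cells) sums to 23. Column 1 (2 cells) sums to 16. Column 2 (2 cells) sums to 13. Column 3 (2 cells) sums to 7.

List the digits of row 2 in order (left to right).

9 8 6

23 in 3 cells must be {6,8,9}; 16 in 2 cells must be {7,9}.
The 23 across and the 16 down share only 9, so (2,1) = 9.
Given what's placed, (2,3) must be 6 to fit the 23 across and 7 down.
(1,1) = 16 − 9 = 7 completes the 16 down.
(1,3) = 7 − 6 = 1 completes the 7 down.
(2,2) = 23 − 15 = 8 completes the 23 across.
(1,2) = 13 − 8 = 5 completes the 13 across.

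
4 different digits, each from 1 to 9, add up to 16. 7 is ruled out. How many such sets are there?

4 distinct digits from 1–9 sum between 10 and 30.
Dropping sets that contain 7.
Enumerating: {1,2,4,9}, {1,2,5,8}, {1,3,4,8}, {1,4,5,6}, {2,3,5,6}.

5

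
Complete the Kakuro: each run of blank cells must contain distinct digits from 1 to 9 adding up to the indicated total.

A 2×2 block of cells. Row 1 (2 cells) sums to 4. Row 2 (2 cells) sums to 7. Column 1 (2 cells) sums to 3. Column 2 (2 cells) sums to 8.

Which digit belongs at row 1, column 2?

3

4 in 2 cells must be {1,3}; 3 in 2 cells must be {1,2}.
The 4 across and the 3 down share only 1, so (1,1) = 1.
(1,2) = 4 − 1 = 3 completes the 4 across.
(2,1) = 3 − 1 = 2 completes the 3 down.
(2,2) = 7 − 2 = 5 completes the 7 across.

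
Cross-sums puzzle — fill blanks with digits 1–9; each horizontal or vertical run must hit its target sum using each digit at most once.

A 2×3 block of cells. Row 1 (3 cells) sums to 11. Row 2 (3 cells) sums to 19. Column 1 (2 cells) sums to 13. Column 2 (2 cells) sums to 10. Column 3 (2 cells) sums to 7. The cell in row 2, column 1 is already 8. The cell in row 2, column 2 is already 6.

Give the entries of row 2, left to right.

8, 6, 5

(1,1) = 13 − 8 = 5 completes the 13 down.
(1,2) = 10 − 6 = 4 completes the 10 down.
(1,3) = 11 − 9 = 2 completes the 11 across.
(2,3) = 19 − 14 = 5 completes the 19 across.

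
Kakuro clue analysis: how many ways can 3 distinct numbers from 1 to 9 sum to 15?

3 distinct digits from 1–9 sum between 6 and 24.

8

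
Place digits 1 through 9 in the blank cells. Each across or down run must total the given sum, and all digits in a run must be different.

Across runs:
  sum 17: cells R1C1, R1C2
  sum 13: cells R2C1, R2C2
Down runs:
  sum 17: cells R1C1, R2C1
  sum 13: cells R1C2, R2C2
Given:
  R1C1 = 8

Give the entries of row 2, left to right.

17 in 2 cells must be {8,9}.
R1C2 = 17 − 8 = 9 completes the 17 across.
R2C1 = 17 − 8 = 9 completes the 17 down.
R2C2 = 13 − 9 = 4 completes the 13 across.

9 4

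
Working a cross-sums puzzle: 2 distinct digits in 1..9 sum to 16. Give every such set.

{7,9}

2 distinct digits from 1–9 sum between 3 and 17.
Only one set works: {7,9}.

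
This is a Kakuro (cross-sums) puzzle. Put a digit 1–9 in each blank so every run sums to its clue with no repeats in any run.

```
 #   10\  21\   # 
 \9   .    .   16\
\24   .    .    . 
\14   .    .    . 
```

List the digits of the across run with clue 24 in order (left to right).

7 8 9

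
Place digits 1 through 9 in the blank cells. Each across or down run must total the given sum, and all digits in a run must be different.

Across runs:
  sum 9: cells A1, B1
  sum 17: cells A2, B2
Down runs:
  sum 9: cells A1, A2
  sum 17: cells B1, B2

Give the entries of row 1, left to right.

17 in 2 cells must be {8,9}.
The 9 across and the 17 down share only 8, so B1 = 8.
The 17 across and the 9 down share only 8, so A2 = 8.
B2 = 17 − 8 = 9 completes the 17 across.
A1 = 9 − 8 = 1 completes the 9 across.

1 8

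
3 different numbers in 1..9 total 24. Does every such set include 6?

No

The only way to make 24 from 3 distinct digits is {7,8,9}, which does not contain 6.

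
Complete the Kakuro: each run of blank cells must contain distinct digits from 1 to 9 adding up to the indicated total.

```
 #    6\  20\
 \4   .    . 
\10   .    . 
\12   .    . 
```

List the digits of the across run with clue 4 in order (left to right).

1 3

4 in 2 cells must be {1,3}; 6 in 3 cells must be {1,2,3}.
The 4 across and the 20 down share only 3, so R1C2 = 3.
The 12 across and the 6 down share only 3, so R3C1 = 3.
R3C2 = 12 − 3 = 9 completes the 12 across.
R1C1 = 4 − 3 = 1 completes the 4 across.
R2C1 = 6 − 4 = 2 completes the 6 down.
R2C2 = 10 − 2 = 8 completes the 10 across.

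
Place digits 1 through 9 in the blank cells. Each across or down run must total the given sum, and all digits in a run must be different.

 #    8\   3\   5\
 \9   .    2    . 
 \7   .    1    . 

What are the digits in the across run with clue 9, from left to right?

6, 2, 1

7 in 3 cells must be {1,2,4}; 3 in 2 cells must be {1,2}.
R2C1 = 2: the only remaining digit allowed by both the 7 across and the 8 down.
R2C3 = 7 − 3 = 4 completes the 7 across.
R1C1 = 8 − 2 = 6 completes the 8 down.
R1C3 = 9 − 8 = 1 completes the 9 across.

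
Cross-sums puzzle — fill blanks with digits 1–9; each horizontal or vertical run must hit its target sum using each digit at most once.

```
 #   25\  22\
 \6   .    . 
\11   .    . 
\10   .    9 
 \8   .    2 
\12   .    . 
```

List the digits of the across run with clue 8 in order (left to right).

6, 2

R3C1 = 10 − 9 = 1 completes the 10 across.
R4C1 = 8 − 2 = 6 completes the 8 across.
Nothing is forced directly, so branch on R1C2, whose candidates are 1 or 4. If R1C2 = 4: that forces R1C1 = 2, R2C2 = 6, after which R5C2 would have to be in {3,4,5,7,8,9} for the 12 across but in {1} for the 22 down — contradiction. So R1C2 = 1.
R1C1 = 6 − 1 = 5 completes the 6 across.
Nothing is forced directly, so branch on R2C1, whose candidates are 4 or 9. If R2C1 = 9: then R2C2 would have to be in {2} for the 11 across but in {3,4,6,7} for the 22 down — contradiction. So R2C1 = 4.
R2C2 = 11 − 4 = 7 completes the 11 across.
R5C1 = 25 − 16 = 9 completes the 25 down.
R5C2 = 12 − 9 = 3 completes the 12 across.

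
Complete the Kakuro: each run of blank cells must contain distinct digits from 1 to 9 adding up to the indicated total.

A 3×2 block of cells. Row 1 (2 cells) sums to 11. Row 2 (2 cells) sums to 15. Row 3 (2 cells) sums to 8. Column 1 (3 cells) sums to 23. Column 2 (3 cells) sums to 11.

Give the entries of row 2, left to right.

9 6

23 in 3 cells must be {6,8,9}.
The 8 across and the 23 down share only 6, so (3,1) = 6.
(3,2) = 8 − 6 = 2 completes the 8 across.
Nothing is forced directly, so branch on (1,1), whose candidates are 8 or 9. If (1,1) = 9: then (1,2) would have to be in {2} for the 11 across but in {1,3,4,5,6,8} for the 11 down — contradiction. So (1,1) = 8.
(1,2) = 11 − 8 = 3 completes the 11 across.
(2,1) = 23 − 14 = 9 completes the 23 down.
(2,2) = 15 − 9 = 6 completes the 15 across.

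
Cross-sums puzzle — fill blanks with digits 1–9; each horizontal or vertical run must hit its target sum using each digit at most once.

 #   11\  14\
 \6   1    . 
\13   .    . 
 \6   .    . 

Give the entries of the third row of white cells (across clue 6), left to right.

4 2

R1C2 = 6 − 1 = 5 completes the 6 across.
Nothing is forced directly, so branch on R3C1, whose candidates are 2 or 4. If R3C1 = 2: that forces R2C1 = 8, after which R2C2 would have to be in {5} for the 13 across but in {1,2,3,6,7,8} for the 14 down — contradiction. So R3C1 = 4.
R2C1 = 11 − 5 = 6 completes the 11 down.
R2C2 = 13 − 6 = 7 completes the 13 across.
R3C2 = 6 − 4 = 2 completes the 6 across.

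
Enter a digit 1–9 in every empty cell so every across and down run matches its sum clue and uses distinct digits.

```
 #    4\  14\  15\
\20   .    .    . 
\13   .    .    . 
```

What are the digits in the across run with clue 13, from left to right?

1, 5, 7

4 in 2 cells must be {1,3}.
The 20 across and the 4 down share only 3, so R1C1 = 3.
R2C1 = 4 − 3 = 1 completes the 4 down.
Nothing is forced directly, so branch on R1C2, whose candidates are 8 or 9. If R1C2 = 8: that forces R1C3 = 9, after which R2C2 would have to be in {3,4,5,7,8,9} for the 13 across but in {6} for the 14 down — contradiction. So R1C2 = 9.
R1C3 = 20 − 12 = 8 completes the 20 across.
R2C2 = 14 − 9 = 5 completes the 14 down.
R2C3 = 13 − 6 = 7 completes the 13 across.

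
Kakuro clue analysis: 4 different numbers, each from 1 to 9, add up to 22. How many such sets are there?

4 distinct digits from 1–9 sum between 10 and 30.

11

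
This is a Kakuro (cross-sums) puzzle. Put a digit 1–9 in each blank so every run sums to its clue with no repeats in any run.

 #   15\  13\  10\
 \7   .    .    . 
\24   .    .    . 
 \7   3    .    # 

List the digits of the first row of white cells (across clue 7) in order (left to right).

4, 2, 1

7 in 3 cells must be {1,2,4}; 24 in 3 cells must be {7,8,9}.
R1C1 = 4: the only remaining digit allowed by both the 7 across and the 15 down.
R2C1 = 15 − 7 = 8 completes the 15 down.
R3C2 = 7 − 3 = 4 completes the 7 across.
Given what's placed, R2C2 must be 7 to fit the 24 across and 13 down.
R2C3 = 24 − 15 = 9 completes the 24 across.
R1C2 = 13 − 11 = 2 completes the 13 down.
R1C3 = 7 − 6 = 1 completes the 7 across.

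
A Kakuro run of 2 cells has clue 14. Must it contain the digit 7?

Counterexample: {5,9} sums to 14 without using 7.

No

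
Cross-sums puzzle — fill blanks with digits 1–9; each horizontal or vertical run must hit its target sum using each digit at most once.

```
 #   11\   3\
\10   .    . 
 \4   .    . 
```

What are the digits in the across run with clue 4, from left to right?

3 1

4 in 2 cells must be {1,3}; 3 in 2 cells must be {1,2}.
The 4 across and the 11 down share only 3, so R2C1 = 3.
R2C2 = 4 − 3 = 1 completes the 4 across.
R1C1 = 11 − 3 = 8 completes the 11 down.
R1C2 = 10 − 8 = 2 completes the 10 across.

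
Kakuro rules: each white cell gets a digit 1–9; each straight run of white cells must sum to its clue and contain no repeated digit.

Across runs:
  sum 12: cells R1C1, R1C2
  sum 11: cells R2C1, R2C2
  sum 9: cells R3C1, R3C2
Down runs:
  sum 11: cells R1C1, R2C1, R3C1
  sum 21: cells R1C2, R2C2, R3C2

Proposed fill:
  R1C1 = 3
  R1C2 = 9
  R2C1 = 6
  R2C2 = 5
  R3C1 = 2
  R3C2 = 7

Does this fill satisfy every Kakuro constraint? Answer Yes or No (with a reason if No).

Across: 3+9=12; 6+5=11; 2+7=9. Down: 3+6+2=11; 9+5+7=21. No digit repeats within any run.

Yes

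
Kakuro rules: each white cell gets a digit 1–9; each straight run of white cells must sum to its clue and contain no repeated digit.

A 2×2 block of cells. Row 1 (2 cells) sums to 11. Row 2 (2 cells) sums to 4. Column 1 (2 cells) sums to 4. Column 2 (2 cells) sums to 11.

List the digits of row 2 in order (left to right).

4 in 2 cells must be {1,3}.
The 11 across and the 4 down share only 3, so (1,1) = 3.
(1,2) = 11 − 3 = 8 completes the 11 across.
(2,1) = 4 − 3 = 1 completes the 4 down.
(2,2) = 4 − 1 = 3 completes the 4 across.

1 3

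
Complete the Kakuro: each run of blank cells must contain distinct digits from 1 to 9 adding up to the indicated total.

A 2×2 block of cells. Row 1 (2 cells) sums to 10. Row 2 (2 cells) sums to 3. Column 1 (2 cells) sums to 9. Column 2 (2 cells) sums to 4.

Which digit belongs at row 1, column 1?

7

3 in 2 cells must be {1,2}; 4 in 2 cells must be {1,3}.
The 3 across and the 4 down share only 1, so (2,2) = 1.
(1,2) = 4 − 1 = 3 completes the 4 down.
(2,1) = 3 − 1 = 2 completes the 3 across.
(1,1) = 10 − 3 = 7 completes the 10 across.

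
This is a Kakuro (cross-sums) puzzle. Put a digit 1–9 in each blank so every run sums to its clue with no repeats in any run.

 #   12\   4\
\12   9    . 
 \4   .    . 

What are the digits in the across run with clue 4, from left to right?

4 in 2 cells must be {1,3}.
R1C2 = 12 − 9 = 3 completes the 12 across.
R2C1 = 12 − 9 = 3 completes the 12 down.
R2C2 = 4 − 3 = 1 completes the 4 across.

3 1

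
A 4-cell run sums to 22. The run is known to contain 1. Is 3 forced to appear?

No

Counterexample: {1,4,8,9} sums to 22 under that restriction without using 3.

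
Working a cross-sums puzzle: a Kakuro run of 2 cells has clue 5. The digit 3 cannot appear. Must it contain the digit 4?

Yes

The only way to make 5 from 2 distinct digits under that restriction is {1,4}, which contains 4.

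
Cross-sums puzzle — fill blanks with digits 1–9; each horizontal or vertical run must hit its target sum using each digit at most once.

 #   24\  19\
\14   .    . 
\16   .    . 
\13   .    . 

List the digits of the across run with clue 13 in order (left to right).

16 in 2 cells must be {7,9}; 24 in 3 cells must be {7,8,9}.
Nothing is forced directly, so branch on R1C1, whose candidates are 8 or 9. If R1C1 = 9: that forces R1C2 = 5, R2C1 = 7, after which R2C2 would have to be in {9} for the 16 across but in {6,8} for the 19 down — contradiction. So R1C1 = 8.
R1C2 = 14 − 8 = 6 completes the 14 across.
Given what's placed, R2C2 must be 9 to fit the 16 across and 19 down.
R3C2 = 19 − 15 = 4 completes the 19 down.
R2C1 = 16 − 9 = 7 completes the 16 across.
R3C1 = 13 − 4 = 9 completes the 13 across.

9, 4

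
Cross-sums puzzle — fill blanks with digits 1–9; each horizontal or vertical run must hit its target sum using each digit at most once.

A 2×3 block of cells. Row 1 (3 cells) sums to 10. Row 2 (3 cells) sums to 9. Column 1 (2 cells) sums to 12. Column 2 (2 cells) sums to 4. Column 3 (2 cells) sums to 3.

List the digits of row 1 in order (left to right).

4 in 2 cells must be {1,3}; 3 in 2 cells must be {1,2}.
Nothing is forced directly, so branch on (1,2), whose candidates are 1 or 3. If (1,2) = 3: that forces (1,1) = 5, (1,3) = 2, after which (2,1) would have to be in {1,2,3,4,5,6} for the 9 across but in {7} for the 12 down — contradiction. So (1,2) = 1.
Given what's placed, (1,3) must be 2 to fit the 10 across and 3 down.
(2,2) = 4 − 1 = 3 completes the 4 down.
(2,3) = 3 − 2 = 1 completes the 3 down.
(1,1) = 10 − 3 = 7 completes the 10 across.
(2,1) = 9 − 4 = 5 completes the 9 across.

7 1 2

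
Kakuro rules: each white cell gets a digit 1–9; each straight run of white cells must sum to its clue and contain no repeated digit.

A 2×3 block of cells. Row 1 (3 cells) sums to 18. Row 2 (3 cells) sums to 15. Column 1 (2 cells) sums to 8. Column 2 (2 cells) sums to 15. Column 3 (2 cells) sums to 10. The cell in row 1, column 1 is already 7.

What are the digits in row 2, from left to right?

(2,1) = 8 − 7 = 1 completes the 8 down.
Nothing is forced directly, so branch on (2,3), whose candidates are 6 or 8 or 9. If (2,3) = 6: then (1,3) would have to be in {2,3,5,6,8,9} for the 18 across but in {4} for the 10 down — contradiction. If (2,3) = 9: then (1,3) would have to be in {2,3,5,6,8,9} for the 18 across but in {1} for the 10 down — contradiction. So (2,3) = 8.
(1,3) = 10 − 8 = 2 completes the 10 down.
(2,2) = 15 − 9 = 6 completes the 15 across.
(1,2) = 18 − 9 = 9 completes the 18 across.

1 6 8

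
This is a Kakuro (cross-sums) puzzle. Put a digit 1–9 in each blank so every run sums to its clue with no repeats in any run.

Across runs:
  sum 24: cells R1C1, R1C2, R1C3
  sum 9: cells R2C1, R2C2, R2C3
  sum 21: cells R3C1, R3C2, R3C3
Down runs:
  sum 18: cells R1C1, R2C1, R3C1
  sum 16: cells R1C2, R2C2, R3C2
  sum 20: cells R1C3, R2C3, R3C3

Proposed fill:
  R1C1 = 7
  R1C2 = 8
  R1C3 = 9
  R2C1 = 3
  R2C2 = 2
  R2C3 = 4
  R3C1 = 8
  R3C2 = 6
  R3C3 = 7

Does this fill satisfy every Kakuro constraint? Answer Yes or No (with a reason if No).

Yes

Across: 7+8+9=24; 3+2+4=9; 8+6+7=21. Down: 7+3+8=18; 8+2+6=16; 9+4+7=20. No digit repeats within any run.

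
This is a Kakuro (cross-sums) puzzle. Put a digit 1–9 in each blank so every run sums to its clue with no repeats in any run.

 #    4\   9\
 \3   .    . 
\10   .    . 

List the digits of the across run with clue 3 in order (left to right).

1 2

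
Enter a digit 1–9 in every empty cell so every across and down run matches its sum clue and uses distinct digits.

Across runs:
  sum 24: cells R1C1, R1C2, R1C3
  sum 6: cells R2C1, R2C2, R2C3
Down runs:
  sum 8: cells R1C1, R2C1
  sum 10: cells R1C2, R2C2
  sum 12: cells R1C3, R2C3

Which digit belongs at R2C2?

24 in 3 cells must be {7,8,9}; 6 in 3 cells must be {1,2,3}.
The 24 across and the 8 down share only 7, so R1C1 = 7.
R2C1 = 8 − 7 = 1 completes the 8 down.
Given what's placed, R2C3 must be 3 to fit the 6 across and 12 down.
R1C3 = 12 − 3 = 9 completes the 12 down.
R2C2 = 6 − 4 = 2 completes the 6 across.
R1C2 = 24 − 16 = 8 completes the 24 across.

2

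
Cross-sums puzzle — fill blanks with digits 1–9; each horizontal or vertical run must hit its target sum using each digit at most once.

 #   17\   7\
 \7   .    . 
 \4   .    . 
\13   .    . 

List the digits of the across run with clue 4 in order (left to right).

4 in 2 cells must be {1,3}; 7 in 3 cells must be {1,2,4}.
The 4 across and the 7 down share only 1, so R2C2 = 1.
Given what's placed, R3C2 must be 4 to fit the 13 across and 7 down.
R1C2 = 7 − 5 = 2 completes the 7 down.
R2C1 = 4 − 1 = 3 completes the 4 across.
R3C1 = 13 − 4 = 9 completes the 13 across.
R1C1 = 7 − 2 = 5 completes the 7 across.

3, 1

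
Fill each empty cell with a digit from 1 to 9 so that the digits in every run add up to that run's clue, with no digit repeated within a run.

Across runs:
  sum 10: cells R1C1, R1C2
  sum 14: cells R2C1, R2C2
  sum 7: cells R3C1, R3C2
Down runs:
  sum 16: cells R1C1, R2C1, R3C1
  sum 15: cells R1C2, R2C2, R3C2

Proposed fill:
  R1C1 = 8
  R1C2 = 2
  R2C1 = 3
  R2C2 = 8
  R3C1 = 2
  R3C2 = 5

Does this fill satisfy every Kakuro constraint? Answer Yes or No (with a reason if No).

No — the down run R1C1–R3C1 sums to 13, not 16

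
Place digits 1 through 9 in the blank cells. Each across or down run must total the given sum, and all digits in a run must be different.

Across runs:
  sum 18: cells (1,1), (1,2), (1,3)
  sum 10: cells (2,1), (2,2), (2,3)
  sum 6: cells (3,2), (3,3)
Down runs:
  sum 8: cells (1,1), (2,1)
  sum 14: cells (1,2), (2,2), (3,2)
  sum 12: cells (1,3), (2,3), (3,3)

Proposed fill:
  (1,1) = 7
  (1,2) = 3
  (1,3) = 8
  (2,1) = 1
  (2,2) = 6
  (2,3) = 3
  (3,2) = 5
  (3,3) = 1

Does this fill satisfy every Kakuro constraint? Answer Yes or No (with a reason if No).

Across: 7+3+8=18; 1+6+3=10; 5+1=6. Down: 7+1=8; 3+6+5=14; 8+3+1=12. No digit repeats within any run.

Yes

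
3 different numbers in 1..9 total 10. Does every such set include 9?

No

Counterexample: {1,2,7} sums to 10 without using 9.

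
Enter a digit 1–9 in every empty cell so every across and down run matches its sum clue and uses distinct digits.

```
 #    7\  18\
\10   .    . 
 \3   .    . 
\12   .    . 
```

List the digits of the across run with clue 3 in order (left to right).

3 in 2 cells must be {1,2}; 7 in 3 cells must be {1,2,4}.
The 12 across and the 7 down share only 4, so R3C1 = 4.
R3C2 = 12 − 4 = 8 completes the 12 across.
Given what's placed, R2C2 must be 1 to fit the 3 across and 18 down.
R1C2 = 18 − 9 = 9 completes the 18 down.
R2C1 = 3 − 1 = 2 completes the 3 across.
R1C1 = 10 − 9 = 1 completes the 10 across.

2 1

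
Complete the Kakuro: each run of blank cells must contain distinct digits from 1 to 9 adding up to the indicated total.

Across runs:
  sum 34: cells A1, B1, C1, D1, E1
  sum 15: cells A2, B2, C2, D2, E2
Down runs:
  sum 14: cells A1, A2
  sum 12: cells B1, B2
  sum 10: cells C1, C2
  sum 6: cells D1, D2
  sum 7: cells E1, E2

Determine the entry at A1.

34 in 5 cells must be {4,6,7,8,9}; 15 in 5 cells must be {1,2,3,4,5}.
Only 4 fits D1 under both its across sum 34 and down sum 6.
Given what's placed, E1 must be 6 to fit the 34 across and 7 down.
Intersecting the 15 across with the 14 down forces A2 = 5.
D2 = 6 − 4 = 2 completes the 6 down.
E2 = 7 − 6 = 1 completes the 7 down.
A1 = 14 − 5 = 9 completes the 14 down.

9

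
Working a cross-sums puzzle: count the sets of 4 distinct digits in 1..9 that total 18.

11

4 distinct digits from 1–9 sum between 10 and 30.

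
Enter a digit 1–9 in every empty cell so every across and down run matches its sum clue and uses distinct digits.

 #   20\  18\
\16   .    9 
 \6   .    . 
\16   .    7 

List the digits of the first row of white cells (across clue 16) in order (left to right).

16 in 2 cells must be {7,9}.
R1C1 = 16 − 9 = 7 completes the 16 across.
R2C2 = 18 − 16 = 2 completes the 18 down.
R3C1 = 16 − 7 = 9 completes the 16 across.
R2C1 = 6 − 2 = 4 completes the 6 across.

7 9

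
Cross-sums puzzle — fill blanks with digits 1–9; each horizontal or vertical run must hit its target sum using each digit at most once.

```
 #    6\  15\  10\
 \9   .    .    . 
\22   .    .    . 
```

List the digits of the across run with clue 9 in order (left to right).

1 6 2

The 9 across and the 15 down share only 6, so R1C2 = 6.
The 22 across and the 6 down share only 5, so R2C1 = 5.
R2C2 = 15 − 6 = 9 completes the 15 down.
R2C3 = 22 − 14 = 8 completes the 22 across.
R1C1 = 6 − 5 = 1 completes the 6 down.
R1C3 = 9 − 7 = 2 completes the 9 across.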